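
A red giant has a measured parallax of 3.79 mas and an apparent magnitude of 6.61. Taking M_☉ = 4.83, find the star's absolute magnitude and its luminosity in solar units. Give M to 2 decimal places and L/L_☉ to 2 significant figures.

M ≈ -0.50; L/L_☉ ≈ 140

d = 1/p = 1000/3.79 mas = 263.9 pc
M = m − 5 log₁₀ d + 5 = 6.61 − 5·2.4214 + 5 = -0.497
M − M_☉ = -0.497 − 4.83 = -5.327
L/L_☉ = 10^(−0.4 × -5.327) = 135.1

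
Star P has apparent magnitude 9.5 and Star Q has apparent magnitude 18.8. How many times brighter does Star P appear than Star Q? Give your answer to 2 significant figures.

5200

Δm = 9.5 − (18.8) = -9.3
Flux ratio = 10^(−0.4 Δm) = 10^(−0.4 × -9.3) = 10^3.720 = 5248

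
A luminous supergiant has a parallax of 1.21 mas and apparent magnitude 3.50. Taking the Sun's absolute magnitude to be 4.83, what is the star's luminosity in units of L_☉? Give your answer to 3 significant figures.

d = 1/p = 1000/1.21 mas = 826.4 pc
M = m − 5 log₁₀ d + 5 = 3.50 − 5·2.9172 + 5 = -6.086
M − M_☉ = -6.086 − 4.83 = -10.916
L/L_☉ = 10^(−0.4 × -10.916) = 23250

L/L_☉ ≈ 23300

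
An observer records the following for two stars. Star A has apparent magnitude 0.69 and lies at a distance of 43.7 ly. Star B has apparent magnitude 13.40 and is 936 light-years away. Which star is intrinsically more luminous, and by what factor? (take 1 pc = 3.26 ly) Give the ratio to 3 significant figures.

Star A is more luminous, by a factor of 264.

Star A: d = 43.7 ly / 3.26 = 13.40 pc
Star A: M = m − 5 log₁₀ d + 5 = 0.69 − 5·1.1273 + 5 = 0.054
Star B: d = 936 ly / 3.26 = 287.1 pc
Star B: M = m − 5 log₁₀ d + 5 = 13.40 − 5·2.4581 + 5 = 6.110
ΔM = M_A − M_B = 0.054 − (6.110) = -6.056; smaller M is more luminous → Star A.
L ratio = 10^(0.4 |ΔM|) = 10^2.422 = 264.5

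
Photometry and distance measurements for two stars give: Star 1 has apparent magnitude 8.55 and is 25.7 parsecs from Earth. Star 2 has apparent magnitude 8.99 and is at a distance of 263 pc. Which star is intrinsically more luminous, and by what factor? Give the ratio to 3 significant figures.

Star 1: M = m − 5 log₁₀ d + 5 = 8.55 − 5·1.4099 + 5 = 6.500
Star 2: M = m − 5 log₁₀ d + 5 = 8.99 − 5·2.4200 + 5 = 1.890
ΔM = M_1 − M_2 = 6.500 − (1.890) = 4.610; smaller M is more luminous → Star 2.
L ratio = 10^(0.4 |ΔM|) = 10^1.844 = 69.83

Star 2 is more luminous, by a factor of 69.8.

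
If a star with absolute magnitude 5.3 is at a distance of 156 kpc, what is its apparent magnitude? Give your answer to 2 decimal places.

m ≈ 26.27

d = 156 kpc = 156000 pc
m = M + 5 log₁₀ d − 5 = 5.3 + 5·5.1931 − 5 = 26.266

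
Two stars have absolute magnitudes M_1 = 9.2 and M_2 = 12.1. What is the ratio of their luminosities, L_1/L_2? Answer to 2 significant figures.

L_1/L_2 ≈ 14

ΔM = M_1 − M_2 = -2.9
L_1/L_2 = 10^(−0.4 ΔM) = 10^1.160 = 14.45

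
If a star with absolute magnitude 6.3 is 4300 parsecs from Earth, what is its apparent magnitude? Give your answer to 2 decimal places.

m = M + 5 log₁₀ d − 5 = 6.3 + 5·3.6335 − 5 = 19.467

m ≈ 19.47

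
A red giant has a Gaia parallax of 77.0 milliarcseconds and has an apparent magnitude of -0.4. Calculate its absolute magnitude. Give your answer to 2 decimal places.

M ≈ -0.97

p = 77.0 mas = 0.0770″ → d = 1/p = 12.99 pc
5 log₁₀(d/10 pc) = 5 log₁₀(12.99) − 5 = 0.568
M = m − 5 log₁₀(d/10) = -0.4 − 0.568 = -0.968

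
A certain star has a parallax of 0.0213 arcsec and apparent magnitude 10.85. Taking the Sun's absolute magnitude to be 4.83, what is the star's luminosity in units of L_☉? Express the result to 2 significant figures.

L/L_☉ ≈ 0.086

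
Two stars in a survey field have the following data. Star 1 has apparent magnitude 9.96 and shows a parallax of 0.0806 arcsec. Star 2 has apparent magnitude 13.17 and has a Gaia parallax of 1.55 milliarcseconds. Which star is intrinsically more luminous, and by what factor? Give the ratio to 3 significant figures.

Star 2 is more luminous, by a factor of 141.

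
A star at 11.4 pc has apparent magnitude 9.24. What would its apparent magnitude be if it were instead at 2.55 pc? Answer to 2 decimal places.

Flux ∝ 1/d², so Δm = 5 log₁₀(d₂/d₁) = 5 log₁₀(2.55/11.4) = -3.252
m₂ = m₁ + Δm = 9.24 + (-3.252) = 5.988

m ≈ 5.99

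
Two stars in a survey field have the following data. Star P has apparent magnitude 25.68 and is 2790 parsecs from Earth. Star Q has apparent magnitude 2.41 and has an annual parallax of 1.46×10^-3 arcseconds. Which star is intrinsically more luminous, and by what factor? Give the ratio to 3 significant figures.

Star Q is more luminous, by a factor of 1.22×10^8.

Star P: M = m − 5 log₁₀ d + 5 = 25.68 − 5·3.4456 + 5 = 13.452
Star Q: d = 1/p = 1/1.46×10^-3″ = 684.9 pc
Star Q: M = m − 5 log₁₀ d + 5 = 2.41 − 5·2.8356 + 5 = -6.768
ΔM = M_P − M_Q = 13.452 − (-6.768) = 20.220; smaller M is more luminous → Star Q.
L ratio = 10^(0.4 |ΔM|) = 10^8.088 = 1.225×10^8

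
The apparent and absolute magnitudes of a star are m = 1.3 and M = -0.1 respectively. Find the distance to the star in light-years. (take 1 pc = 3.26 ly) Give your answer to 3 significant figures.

d ≈ 62.1 ly

Distance modulus: m − M = 1.3 − (-0.1) = 1.400
m − M = 5 log₁₀ d − 5
log₁₀ d = (m − M)/5 + 1 = 1.2800
d = 10^1.2800 = 19.05 pc
= 62.12 ly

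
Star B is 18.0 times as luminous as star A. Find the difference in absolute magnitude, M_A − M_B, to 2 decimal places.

M_A − M_B ≈ 3.14

Pogson: ΔM = −2.5 log₁₀(ratio) = −2.5 log₁₀(18.0) = −2.5 × 1.2553 = -3.138
Star B is brighter so has the smaller magnitude: M_A − M_B is positive.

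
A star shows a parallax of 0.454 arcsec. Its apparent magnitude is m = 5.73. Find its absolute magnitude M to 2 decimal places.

d = 1/p = 1/0.454″ = 2.203 pc
5 log₁₀(d/10 pc) = 5 log₁₀(2.203) − 5 = -3.285
M = m − 5 log₁₀(d/10) = 5.73 + 3.285 = 9.015

M ≈ 9.02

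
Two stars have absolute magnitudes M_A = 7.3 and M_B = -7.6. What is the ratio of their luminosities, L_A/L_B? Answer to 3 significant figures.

ΔM = M_A − M_B = 14.9
L_A/L_B = 10^(−0.4 ΔM) = 10^-5.960 = 1.096×10^-6

L_A/L_B ≈ 1.10×10^-6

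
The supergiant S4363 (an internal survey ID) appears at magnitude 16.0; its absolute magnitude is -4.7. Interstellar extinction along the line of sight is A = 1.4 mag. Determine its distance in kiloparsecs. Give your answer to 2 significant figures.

d ≈ 72 kpc

m − M = 5 log₁₀(d/10 pc) + A  ⇒  16.0 − (-4.7) − 1.4 = 5 log₁₀(d/10)
19.300 = 5 log₁₀(d/10)
log₁₀ d = (m − M − A)/5 + 1 = 4.8600
d = 10^4.8600 = 72440 pc
= 72.44 kpc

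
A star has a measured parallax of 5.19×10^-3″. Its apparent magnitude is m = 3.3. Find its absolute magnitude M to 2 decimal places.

d = 1/p = 1/5.19×10^-3″ = 192.7 pc
5 log₁₀(d/10 pc) = 5 log₁₀(192.7) − 5 = 6.424
M = m − 5 log₁₀(d/10) = 3.3 − 6.424 = -3.124

M ≈ -3.12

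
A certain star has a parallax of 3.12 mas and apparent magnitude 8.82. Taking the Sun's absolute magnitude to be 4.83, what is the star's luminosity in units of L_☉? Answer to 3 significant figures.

L/L_☉ ≈ 26.0

d = 1/p = 1000/3.12 mas = 320.5 pc
M = m − 5 log₁₀ d + 5 = 8.82 − 5·2.5058 + 5 = 1.291
M − M_☉ = 1.291 − 4.83 = -3.539
L/L_☉ = 10^(−0.4 × -3.539) = 26.04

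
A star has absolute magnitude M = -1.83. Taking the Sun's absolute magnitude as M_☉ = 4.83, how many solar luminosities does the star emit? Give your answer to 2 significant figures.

L/L_☉ ≈ 460

M − M_☉ = -1.83 − 4.83 = -6.660
L/L_☉ = 10^(−0.4 (M − M_☉)) = 10^2.664 = 461.3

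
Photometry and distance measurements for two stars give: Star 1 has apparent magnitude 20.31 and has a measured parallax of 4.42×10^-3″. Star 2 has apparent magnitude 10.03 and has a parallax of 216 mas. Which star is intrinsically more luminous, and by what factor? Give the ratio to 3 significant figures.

Star 2 is more luminous, by a factor of 5.42.

Star 1: d = 1/p = 1/4.42×10^-3″ = 226.2 pc
Star 1: M = m − 5 log₁₀ d + 5 = 20.31 − 5·2.3546 + 5 = 13.537
Star 2: p = 216 mas = 0.216″ → d = 1/p = 4.630 pc
Star 2: M = m − 5 log₁₀ d + 5 = 10.03 − 5·0.6655 + 5 = 11.702
ΔM = M_1 − M_2 = 13.537 − (11.702) = 1.835; smaller M is more luminous → Star 2.
L ratio = 10^(0.4 |ΔM|) = 10^0.734 = 5.419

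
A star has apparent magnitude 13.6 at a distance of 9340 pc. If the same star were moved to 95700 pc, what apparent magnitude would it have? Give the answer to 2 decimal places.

m ≈ 18.65

Flux ∝ 1/d², so Δm = 5 log₁₀(d₂/d₁) = 5 log₁₀(95700/9340) = 5.053
m₂ = m₁ + Δm = 13.6 + (5.053) = 18.653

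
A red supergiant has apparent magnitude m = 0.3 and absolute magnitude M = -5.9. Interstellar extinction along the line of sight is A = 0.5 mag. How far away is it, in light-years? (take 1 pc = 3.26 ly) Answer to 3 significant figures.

d ≈ 450 ly

m − M = 5 log₁₀(d/10 pc) + A  ⇒  0.3 − (-5.9) − 0.5 = 5 log₁₀(d/10)
5.700 = 5 log₁₀(d/10)
log₁₀ d = (m − M − A)/5 + 1 = 2.1400
d = 10^2.1400 = 138.0 pc
= 450.0 ly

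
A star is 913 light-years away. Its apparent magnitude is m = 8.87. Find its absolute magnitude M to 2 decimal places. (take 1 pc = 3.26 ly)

M ≈ 1.63

d = 913 ly / 3.26 = 280.1 pc
5 log₁₀(d/10 pc) = 5 log₁₀(280.1) − 5 = 7.236
M = m − 5 log₁₀(d/10) = 8.87 − 7.236 = 1.634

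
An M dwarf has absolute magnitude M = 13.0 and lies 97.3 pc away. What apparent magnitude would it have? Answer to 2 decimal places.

m = M + 5 log₁₀ d − 5 = 13.0 + 5·1.9881 − 5 = 17.941

m ≈ 17.94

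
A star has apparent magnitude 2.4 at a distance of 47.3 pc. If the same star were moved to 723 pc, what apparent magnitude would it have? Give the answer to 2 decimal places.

m ≈ 8.32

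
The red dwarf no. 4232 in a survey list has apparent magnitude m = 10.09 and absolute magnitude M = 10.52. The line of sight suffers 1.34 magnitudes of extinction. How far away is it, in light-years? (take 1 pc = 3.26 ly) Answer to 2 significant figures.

m − M = 5 log₁₀(d/10 pc) + A  ⇒  10.09 − (10.52) − 1.34 = 5 log₁₀(d/10)
-1.770 = 5 log₁₀(d/10)
log₁₀ d = (m − M − A)/5 + 1 = 0.6460
d = 10^0.6460 = 4.426 pc
= 14.43 ly

d ≈ 14 ly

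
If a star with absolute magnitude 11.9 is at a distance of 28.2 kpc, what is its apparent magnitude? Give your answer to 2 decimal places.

m ≈ 29.15

d = 28.2 kpc = 28200 pc
m = M + 5 log₁₀ d − 5 = 11.9 + 5·4.4502 − 5 = 29.151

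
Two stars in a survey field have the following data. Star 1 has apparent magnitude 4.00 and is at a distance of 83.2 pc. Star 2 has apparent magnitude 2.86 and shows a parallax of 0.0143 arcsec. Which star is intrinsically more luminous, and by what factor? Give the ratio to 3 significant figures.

Star 1: M = m − 5 log₁₀ d + 5 = 4.00 − 5·1.9201 + 5 = -0.601
Star 2: d = 1/p = 1/0.0143″ = 69.93 pc
Star 2: M = m − 5 log₁₀ d + 5 = 2.86 − 5·1.8447 + 5 = -1.363
ΔM = M_1 − M_2 = -0.601 − (-1.363) = 0.763; smaller M is more luminous → Star 2.
L ratio = 10^(0.4 |ΔM|) = 10^0.305 = 2.019

Star 2 is more luminous, by a factor of 2.02.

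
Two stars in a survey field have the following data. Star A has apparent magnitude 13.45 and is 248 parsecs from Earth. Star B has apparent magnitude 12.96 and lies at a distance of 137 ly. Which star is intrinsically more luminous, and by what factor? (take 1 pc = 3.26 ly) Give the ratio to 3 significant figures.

Star A is more luminous, by a factor of 22.2.

Star A: M = m − 5 log₁₀ d + 5 = 13.45 − 5·2.3945 + 5 = 6.478
Star B: d = 137 ly / 3.26 = 42.02 pc
Star B: M = m − 5 log₁₀ d + 5 = 12.96 − 5·1.6235 + 5 = 9.842
ΔM = M_A − M_B = 6.478 − (9.842) = -3.365; smaller M is more luminous → Star A.
L ratio = 10^(0.4 |ΔM|) = 10^1.346 = 22.18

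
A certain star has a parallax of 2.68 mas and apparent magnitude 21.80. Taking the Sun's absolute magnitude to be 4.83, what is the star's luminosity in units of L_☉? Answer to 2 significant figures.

L/L_☉ ≈ 2.3×10^-4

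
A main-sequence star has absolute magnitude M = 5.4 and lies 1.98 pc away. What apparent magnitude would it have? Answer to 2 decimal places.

m ≈ 1.88

m = M + 5 log₁₀ d − 5 = 5.4 + 5·0.2967 − 5 = 1.883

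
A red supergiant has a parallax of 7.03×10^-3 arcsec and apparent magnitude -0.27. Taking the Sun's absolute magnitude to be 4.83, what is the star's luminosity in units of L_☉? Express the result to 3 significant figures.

L/L_☉ ≈ 22200

d = 1/p = 1/7.03×10^-3″ = 142.2 pc
M = m − 5 log₁₀ d + 5 = -0.27 − 5·2.1530 + 5 = -6.035
M − M_☉ = -6.035 − 4.83 = -10.865
L/L_☉ = 10^(−0.4 × -10.865) = 22190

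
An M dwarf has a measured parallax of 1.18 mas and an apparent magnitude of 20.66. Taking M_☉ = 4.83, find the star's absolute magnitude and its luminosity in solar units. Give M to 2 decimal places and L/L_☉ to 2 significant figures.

M ≈ 11.02; L/L_☉ ≈ 3.3×10^-3

d = 1/p = 1000/1.18 mas = 847.5 pc
M = m − 5 log₁₀ d + 5 = 20.66 − 5·2.9281 + 5 = 11.019
M − M_☉ = 11.019 − 4.83 = 6.189
L/L_☉ = 10^(−0.4 × 6.189) = 3.344×10^-3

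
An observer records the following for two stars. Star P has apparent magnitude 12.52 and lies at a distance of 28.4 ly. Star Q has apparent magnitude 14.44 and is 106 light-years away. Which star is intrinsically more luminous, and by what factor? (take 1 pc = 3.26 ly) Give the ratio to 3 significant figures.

Star Q is more luminous, by a factor of 2.38.

Star P: d = 28.4 ly / 3.26 = 8.712 pc
Star P: M = m − 5 log₁₀ d + 5 = 12.52 − 5·0.9401 + 5 = 12.819
Star Q: d = 106 ly / 3.26 = 32.52 pc
Star Q: M = m − 5 log₁₀ d + 5 = 14.44 − 5·1.5121 + 5 = 11.880
ΔM = M_P − M_Q = 12.819 − (11.880) = 0.940; smaller M is more luminous → Star Q.
L ratio = 10^(0.4 |ΔM|) = 10^0.376 = 2.377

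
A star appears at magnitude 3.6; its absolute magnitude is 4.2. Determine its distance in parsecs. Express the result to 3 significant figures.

d ≈ 7.59 pc

μ = m − M = -0.600
m − M = 5 log₁₀ d − 5
log₁₀ d = (m − M)/5 + 1 = 0.8800
d = 10^0.8800 = 7.586 pc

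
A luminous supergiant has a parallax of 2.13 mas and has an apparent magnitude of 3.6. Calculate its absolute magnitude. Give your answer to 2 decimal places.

M ≈ -4.76

p = 2.13 mas = 2.13×10^-3″ → d = 1/p = 469.5 pc
5 log₁₀(d/10 pc) = 5 log₁₀(469.5) − 5 = 8.358
M = m − 5 log₁₀(d/10) = 3.6 − 8.358 = -4.758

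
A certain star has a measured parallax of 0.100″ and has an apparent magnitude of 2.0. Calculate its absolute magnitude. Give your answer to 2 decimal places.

M ≈ 2.00

d = 1/p = 1/0.100″ = 10.00 pc
5 log₁₀(d/10 pc) = 5 log₁₀(10.00) − 5 = 0.000
M = m − 5 log₁₀(d/10) = 2.0 − 0.000 = 2.000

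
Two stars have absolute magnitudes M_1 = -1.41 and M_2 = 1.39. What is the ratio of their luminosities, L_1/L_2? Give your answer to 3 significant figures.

L_1/L_2 ≈ 13.2

ΔM = M_1 − M_2 = -2.80
L_1/L_2 = 10^(−0.4 ΔM) = 10^1.120 = 13.18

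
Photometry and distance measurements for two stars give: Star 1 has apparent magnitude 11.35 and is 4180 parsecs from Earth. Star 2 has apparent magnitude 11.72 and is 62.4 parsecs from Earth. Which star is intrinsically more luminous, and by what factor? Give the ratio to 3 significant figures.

Star 1: M = m − 5 log₁₀ d + 5 = 11.35 − 5·3.6212 + 5 = -1.756
Star 2: M = m − 5 log₁₀ d + 5 = 11.72 − 5·1.7952 + 5 = 7.744
ΔM = M_1 − M_2 = -1.756 − (7.744) = -9.500; smaller M is more luminous → Star 1.
L ratio = 10^(0.4 |ΔM|) = 10^3.800 = 6309

Star 1 is more luminous, by a factor of 6310.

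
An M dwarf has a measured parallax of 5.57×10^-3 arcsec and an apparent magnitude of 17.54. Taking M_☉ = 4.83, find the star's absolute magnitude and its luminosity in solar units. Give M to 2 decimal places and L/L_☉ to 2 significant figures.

M ≈ 11.27; L/L_☉ ≈ 2.7×10^-3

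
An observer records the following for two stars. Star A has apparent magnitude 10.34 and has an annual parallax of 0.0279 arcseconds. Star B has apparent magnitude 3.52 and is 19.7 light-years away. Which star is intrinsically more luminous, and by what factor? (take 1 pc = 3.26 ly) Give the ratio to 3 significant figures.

Star B is more luminous, by a factor of 15.2.

Star A: d = 1/p = 1/0.0279″ = 35.84 pc
Star A: M = m − 5 log₁₀ d + 5 = 10.34 − 5·1.5544 + 5 = 7.568
Star B: d = 19.7 ly / 3.26 = 6.043 pc
Star B: M = m − 5 log₁₀ d + 5 = 3.52 − 5·0.7812 + 5 = 4.614
ΔM = M_A − M_B = 7.568 − (4.614) = 2.954; smaller M is more luminous → Star B.
L ratio = 10^(0.4 |ΔM|) = 10^1.182 = 15.20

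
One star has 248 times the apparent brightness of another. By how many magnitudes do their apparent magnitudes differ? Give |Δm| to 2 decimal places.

Pogson: Δm = −2.5 log₁₀(ratio) = −2.5 log₁₀(248) = −2.5 × 2.3945 = -5.986

|Δm| ≈ 5.99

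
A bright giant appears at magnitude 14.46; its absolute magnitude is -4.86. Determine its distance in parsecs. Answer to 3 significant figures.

d ≈ 73100 pc

Distance modulus: m − M = 14.46 − (-4.86) = 19.320
m − M = 5 log₁₀ d − 5
log₁₀ d = (m − M)/5 + 1 = 4.8640
d = 10^4.8640 = 73110 pc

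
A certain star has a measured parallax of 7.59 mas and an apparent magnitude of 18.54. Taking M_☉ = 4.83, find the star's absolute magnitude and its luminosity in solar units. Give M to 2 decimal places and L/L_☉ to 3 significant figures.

M ≈ 12.94; L/L_☉ ≈ 5.70×10^-4

d = 1/p = 1000/7.59 mas = 131.8 pc
M = m − 5 log₁₀ d + 5 = 18.54 − 5·2.1198 + 5 = 12.941
M − M_☉ = 12.941 − 4.83 = 8.111
L/L_☉ = 10^(−0.4 × 8.111) = 5.695×10^-4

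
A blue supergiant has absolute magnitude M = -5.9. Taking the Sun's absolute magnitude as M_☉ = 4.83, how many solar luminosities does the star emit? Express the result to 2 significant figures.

M − M_☉ = -5.9 − 4.83 = -10.730
L/L_☉ = 10^(−0.4 (M − M_☉)) = 10^4.292 = 19590

L/L_☉ ≈ 20000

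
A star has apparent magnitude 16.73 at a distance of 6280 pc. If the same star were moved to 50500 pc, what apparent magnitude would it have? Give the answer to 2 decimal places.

m ≈ 21.26

Flux ∝ 1/d², so Δm = 5 log₁₀(d₂/d₁) = 5 log₁₀(50500/6280) = 4.527
m₂ = m₁ + Δm = 16.73 + (4.527) = 21.257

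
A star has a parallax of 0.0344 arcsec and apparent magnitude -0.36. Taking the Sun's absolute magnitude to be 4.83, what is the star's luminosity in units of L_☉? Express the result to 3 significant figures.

d = 1/p = 1/0.0344″ = 29.07 pc
M = m − 5 log₁₀ d + 5 = -0.36 − 5·1.4634 + 5 = -2.677
M − M_☉ = -2.677 − 4.83 = -7.507
L/L_☉ = 10^(−0.4 × -7.507) = 1007

L/L_☉ ≈ 1010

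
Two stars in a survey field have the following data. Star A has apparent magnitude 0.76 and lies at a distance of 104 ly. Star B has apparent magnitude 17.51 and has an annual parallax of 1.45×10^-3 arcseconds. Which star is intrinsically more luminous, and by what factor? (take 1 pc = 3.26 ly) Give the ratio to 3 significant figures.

Star A: d = 104 ly / 3.26 = 31.90 pc
Star A: M = m − 5 log₁₀ d + 5 = 0.76 − 5·1.5038 + 5 = -1.759
Star B: d = 1/p = 1/1.45×10^-3″ = 689.7 pc
Star B: M = m − 5 log₁₀ d + 5 = 17.51 − 5·2.8386 + 5 = 8.317
ΔM = M_A − M_B = -1.759 − (8.317) = -10.076; smaller M is more luminous → Star A.
L ratio = 10^(0.4 |ΔM|) = 10^4.030 = 10720

Star A is more luminous, by a factor of 10700.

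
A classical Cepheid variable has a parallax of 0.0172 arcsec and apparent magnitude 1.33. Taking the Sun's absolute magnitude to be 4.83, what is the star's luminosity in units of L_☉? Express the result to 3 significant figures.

L/L_☉ ≈ 849

d = 1/p = 1/0.0172″ = 58.14 pc
M = m − 5 log₁₀ d + 5 = 1.33 − 5·1.7645 + 5 = -2.492
M − M_☉ = -2.492 − 4.83 = -7.322
L/L_☉ = 10^(−0.4 × -7.322) = 849.1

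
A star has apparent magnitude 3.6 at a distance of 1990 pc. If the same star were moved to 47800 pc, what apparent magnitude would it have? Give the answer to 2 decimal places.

Flux ∝ 1/d², so Δm = 5 log₁₀(d₂/d₁) = 5 log₁₀(47800/1990) = 6.903
m₂ = m₁ + Δm = 3.6 + (6.903) = 10.503

m ≈ 10.50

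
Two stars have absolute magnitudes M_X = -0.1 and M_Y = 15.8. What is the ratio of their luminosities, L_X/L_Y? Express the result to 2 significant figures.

L_X/L_Y ≈ 2.3×10^6

ΔM = M_X − M_Y = -15.9
L_X/L_Y = 10^(−0.4 ΔM) = 10^6.360 = 2.291×10^6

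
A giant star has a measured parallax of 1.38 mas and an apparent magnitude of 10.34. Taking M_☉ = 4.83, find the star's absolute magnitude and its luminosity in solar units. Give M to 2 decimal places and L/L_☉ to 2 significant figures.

M ≈ 1.04; L/L_☉ ≈ 33

d = 1/p = 1000/1.38 mas = 724.6 pc
M = m − 5 log₁₀ d + 5 = 10.34 − 5·2.8601 + 5 = 1.039
M − M_☉ = 1.039 − 4.83 = -3.791
L/L_☉ = 10^(−0.4 × -3.791) = 32.83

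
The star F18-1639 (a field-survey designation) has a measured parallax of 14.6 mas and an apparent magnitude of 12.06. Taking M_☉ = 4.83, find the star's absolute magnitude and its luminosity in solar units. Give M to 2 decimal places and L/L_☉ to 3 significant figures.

d = 1/p = 1000/14.6 mas = 68.49 pc
M = m − 5 log₁₀ d + 5 = 12.06 − 5·1.8356 + 5 = 7.882
M − M_☉ = 7.882 − 4.83 = 3.052
L/L_☉ = 10^(−0.4 × 3.052) = 0.06016

M ≈ 7.88; L/L_☉ ≈ 0.0602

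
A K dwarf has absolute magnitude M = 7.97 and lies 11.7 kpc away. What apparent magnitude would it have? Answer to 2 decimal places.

d = 11.7 kpc = 11700 pc
m = M + 5 log₁₀ d − 5 = 7.97 + 5·4.0682 − 5 = 23.311

m ≈ 23.31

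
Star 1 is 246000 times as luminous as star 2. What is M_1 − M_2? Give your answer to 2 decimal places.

Pogson: ΔM = −2.5 log₁₀(ratio) = −2.5 log₁₀(246000) = −2.5 × 5.3909 = -13.477
Star 1 is brighter, so it has the smaller magnitude: the difference is negative.

M_1 − M_2 ≈ -13.48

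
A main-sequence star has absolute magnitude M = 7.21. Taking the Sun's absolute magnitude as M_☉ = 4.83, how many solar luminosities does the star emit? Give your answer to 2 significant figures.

L/L_☉ ≈ 0.11

M − M_☉ = 7.21 − 4.83 = 2.380
L/L_☉ = 10^(−0.4 (M − M_☉)) = 10^-0.952 = 0.1117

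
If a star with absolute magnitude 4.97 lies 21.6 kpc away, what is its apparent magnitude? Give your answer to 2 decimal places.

m ≈ 21.64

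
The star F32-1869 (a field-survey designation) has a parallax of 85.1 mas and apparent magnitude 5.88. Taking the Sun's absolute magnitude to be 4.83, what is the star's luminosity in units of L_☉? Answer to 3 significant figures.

d = 1/p = 1000/85.1 mas = 11.75 pc
M = m − 5 log₁₀ d + 5 = 5.88 − 5·1.0701 + 5 = 5.530
M − M_☉ = 5.530 − 4.83 = 0.700
L/L_☉ = 10^(−0.4 × 0.700) = 0.5250

L/L_☉ ≈ 0.525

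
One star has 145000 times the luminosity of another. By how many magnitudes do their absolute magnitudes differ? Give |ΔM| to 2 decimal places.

|ΔM| ≈ 12.90

Pogson: ΔM = −2.5 log₁₀(ratio) = −2.5 log₁₀(145000) = −2.5 × 5.1614 = -12.903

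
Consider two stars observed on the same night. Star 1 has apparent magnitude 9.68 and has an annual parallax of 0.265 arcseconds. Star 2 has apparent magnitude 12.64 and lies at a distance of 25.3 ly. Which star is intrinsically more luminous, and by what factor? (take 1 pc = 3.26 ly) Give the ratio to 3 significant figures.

Star 1: d = 1/p = 1/0.265″ = 3.774 pc
Star 1: M = m − 5 log₁₀ d + 5 = 9.68 − 5·0.5768 + 5 = 11.796
Star 2: d = 25.3 ly / 3.26 = 7.761 pc
Star 2: M = m − 5 log₁₀ d + 5 = 12.64 − 5·0.8899 + 5 = 13.190
ΔM = M_1 − M_2 = 11.796 − (13.190) = -1.394; smaller M is more luminous → Star 1.
L ratio = 10^(0.4 |ΔM|) = 10^0.558 = 3.612

Star 1 is more luminous, by a factor of 3.61.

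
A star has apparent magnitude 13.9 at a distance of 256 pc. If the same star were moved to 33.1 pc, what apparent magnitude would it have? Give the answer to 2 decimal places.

Flux ∝ 1/d², so Δm = 5 log₁₀(d₂/d₁) = 5 log₁₀(33.1/256) = -4.442
m₂ = m₁ + Δm = 13.9 + (-4.442) = 9.458

m ≈ 9.46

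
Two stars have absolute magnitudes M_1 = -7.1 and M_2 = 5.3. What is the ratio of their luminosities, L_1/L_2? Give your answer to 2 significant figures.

L_1/L_2 ≈ 91000

ΔM = M_1 − M_2 = -12.4
L_1/L_2 = 10^(−0.4 ΔM) = 10^4.960 = 91200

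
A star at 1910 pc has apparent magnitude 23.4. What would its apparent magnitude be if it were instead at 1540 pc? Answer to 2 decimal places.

Flux ∝ 1/d², so Δm = 5 log₁₀(d₂/d₁) = 5 log₁₀(1540/1910) = -0.468
m₂ = m₁ + Δm = 23.4 + (-0.468) = 22.932

m ≈ 22.93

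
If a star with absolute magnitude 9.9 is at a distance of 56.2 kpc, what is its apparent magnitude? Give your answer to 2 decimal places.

d = 56.2 kpc = 56200 pc
m = M + 5 log₁₀ d − 5 = 9.9 + 5·4.7497 − 5 = 28.649

m ≈ 28.65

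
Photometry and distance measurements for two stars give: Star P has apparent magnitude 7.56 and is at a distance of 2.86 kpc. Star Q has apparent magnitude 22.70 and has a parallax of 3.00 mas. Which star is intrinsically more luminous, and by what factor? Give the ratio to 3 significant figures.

Star P is more luminous, by a factor of 8.37×10^7.

Star P: d = 2.86 kpc = 2860 pc
Star P: M = m − 5 log₁₀ d + 5 = 7.56 − 5·3.4564 + 5 = -4.722
Star Q: p = 3.00 mas = 3.00×10^-3″ → d = 1/p = 333.3 pc
Star Q: M = m − 5 log₁₀ d + 5 = 22.70 − 5·2.5229 + 5 = 15.086
ΔM = M_P − M_Q = -4.722 − (15.086) = -19.807; smaller M is more luminous → Star P.
L ratio = 10^(0.4 |ΔM|) = 10^7.923 = 8.375×10^7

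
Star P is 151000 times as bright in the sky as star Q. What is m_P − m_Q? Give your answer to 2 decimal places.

m_P − m_Q ≈ -12.95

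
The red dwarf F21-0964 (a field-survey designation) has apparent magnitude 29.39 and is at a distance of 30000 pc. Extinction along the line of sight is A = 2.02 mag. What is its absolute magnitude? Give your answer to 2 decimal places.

M ≈ 9.98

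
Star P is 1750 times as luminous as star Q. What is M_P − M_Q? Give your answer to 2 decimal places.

Pogson: ΔM = −2.5 log₁₀(ratio) = −2.5 log₁₀(1750) = −2.5 × 3.2430 = -8.108
Star P is brighter, so it has the smaller magnitude: the difference is negative.

M_P − M_Q ≈ -8.11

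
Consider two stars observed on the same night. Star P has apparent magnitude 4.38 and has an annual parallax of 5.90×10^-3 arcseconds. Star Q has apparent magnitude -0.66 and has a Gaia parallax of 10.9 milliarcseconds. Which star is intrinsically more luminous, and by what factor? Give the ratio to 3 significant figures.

Star Q is more luminous, by a factor of 30.4.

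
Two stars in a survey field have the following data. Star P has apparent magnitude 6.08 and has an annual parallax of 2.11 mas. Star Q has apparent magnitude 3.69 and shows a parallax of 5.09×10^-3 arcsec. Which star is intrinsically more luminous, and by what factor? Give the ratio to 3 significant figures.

Star Q is more luminous, by a factor of 1.55.

Star P: p = 2.11 mas = 2.11×10^-3″ → d = 1/p = 473.9 pc
Star P: M = m − 5 log₁₀ d + 5 = 6.08 − 5·2.6757 + 5 = -2.299
Star Q: d = 1/p = 1/5.09×10^-3″ = 196.5 pc
Star Q: M = m − 5 log₁₀ d + 5 = 3.69 − 5·2.2933 + 5 = -2.776
ΔM = M_P − M_Q = -2.299 − (-2.776) = 0.478; smaller M is more luminous → Star Q.
L ratio = 10^(0.4 |ΔM|) = 10^0.191 = 1.553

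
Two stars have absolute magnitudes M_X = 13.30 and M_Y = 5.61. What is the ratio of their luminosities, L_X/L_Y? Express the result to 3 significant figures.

ΔM = M_X − M_Y = 7.69
L_X/L_Y = 10^(−0.4 ΔM) = 10^-3.076 = 8.395×10^-4

L_X/L_Y ≈ 8.39×10^-4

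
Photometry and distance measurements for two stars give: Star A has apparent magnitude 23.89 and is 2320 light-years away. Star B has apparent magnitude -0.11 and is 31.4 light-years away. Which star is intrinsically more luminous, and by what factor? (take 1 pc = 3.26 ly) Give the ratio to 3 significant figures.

Star A: d = 2320 ly / 3.26 = 711.7 pc
Star A: M = m − 5 log₁₀ d + 5 = 23.89 − 5·2.8523 + 5 = 14.629
Star B: d = 31.4 ly / 3.26 = 9.632 pc
Star B: M = m − 5 log₁₀ d + 5 = -0.11 − 5·0.9837 + 5 = -0.029
ΔM = M_A − M_B = 14.629 − (-0.029) = 14.657; smaller M is more luminous → Star B.
L ratio = 10^(0.4 |ΔM|) = 10^5.863 = 729300

Star B is more luminous, by a factor of 729000.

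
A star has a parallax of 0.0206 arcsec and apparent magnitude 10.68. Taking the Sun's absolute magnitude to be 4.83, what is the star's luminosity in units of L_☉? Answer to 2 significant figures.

d = 1/p = 1/0.0206″ = 48.54 pc
M = m − 5 log₁₀ d + 5 = 10.68 − 5·1.6861 + 5 = 7.249
M − M_☉ = 7.249 − 4.83 = 2.419
L/L_☉ = 10^(−0.4 × 2.419) = 0.1077

L/L_☉ ≈ 0.11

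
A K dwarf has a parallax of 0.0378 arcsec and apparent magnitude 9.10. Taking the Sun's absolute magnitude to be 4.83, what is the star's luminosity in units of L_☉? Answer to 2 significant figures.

d = 1/p = 1/0.0378″ = 26.46 pc
M = m − 5 log₁₀ d + 5 = 9.10 − 5·1.4225 + 5 = 6.987
M − M_☉ = 6.987 − 4.83 = 2.157
L/L_☉ = 10^(−0.4 × 2.157) = 0.1371

L/L_☉ ≈ 0.14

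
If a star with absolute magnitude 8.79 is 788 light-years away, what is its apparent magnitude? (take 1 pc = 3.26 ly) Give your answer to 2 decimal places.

m ≈ 15.71

d = 788 ly / 3.26 = 241.7 pc
m = M + 5 log₁₀ d − 5 = 8.79 + 5·2.3833 − 5 = 15.707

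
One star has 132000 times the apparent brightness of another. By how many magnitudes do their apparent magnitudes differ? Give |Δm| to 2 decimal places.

|Δm| ≈ 12.80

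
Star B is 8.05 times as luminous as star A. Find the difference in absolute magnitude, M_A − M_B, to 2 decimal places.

Pogson: ΔM = −2.5 log₁₀(ratio) = −2.5 log₁₀(8.05) = −2.5 × 0.9058 = -2.264
Star B is brighter so has the smaller magnitude: M_A − M_B is positive.

M_A − M_B ≈ 2.26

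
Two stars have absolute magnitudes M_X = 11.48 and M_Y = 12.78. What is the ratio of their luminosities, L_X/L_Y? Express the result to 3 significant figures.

ΔM = M_X − M_Y = -1.30
L_X/L_Y = 10^(−0.4 ΔM) = 10^0.520 = 3.311

L_X/L_Y ≈ 3.31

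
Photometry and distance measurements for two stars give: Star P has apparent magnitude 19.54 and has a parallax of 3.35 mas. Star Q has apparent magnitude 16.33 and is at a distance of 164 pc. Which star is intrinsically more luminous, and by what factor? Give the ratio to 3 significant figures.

Star Q is more luminous, by a factor of 5.80.

Star P: p = 3.35 mas = 3.35×10^-3″ → d = 1/p = 298.5 pc
Star P: M = m − 5 log₁₀ d + 5 = 19.54 − 5·2.4750 + 5 = 12.165
Star Q: M = m − 5 log₁₀ d + 5 = 16.33 − 5·2.2148 + 5 = 10.256
ΔM = M_P − M_Q = 12.165 − (10.256) = 1.909; smaller M is more luminous → Star Q.
L ratio = 10^(0.4 |ΔM|) = 10^0.764 = 5.805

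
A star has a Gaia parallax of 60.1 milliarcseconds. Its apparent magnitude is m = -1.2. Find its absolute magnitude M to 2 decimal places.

M ≈ -2.31

p = 60.1 mas = 0.0601″ → d = 1/p = 16.64 pc
5 log₁₀(d/10 pc) = 5 log₁₀(16.64) − 5 = 1.106
M = m − 5 log₁₀(d/10) = -1.2 − 1.106 = -2.306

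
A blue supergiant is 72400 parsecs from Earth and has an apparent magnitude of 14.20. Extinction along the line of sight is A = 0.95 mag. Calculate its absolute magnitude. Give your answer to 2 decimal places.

M ≈ -6.05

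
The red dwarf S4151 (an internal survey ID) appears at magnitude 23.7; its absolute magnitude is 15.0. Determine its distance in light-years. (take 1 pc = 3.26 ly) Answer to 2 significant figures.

d ≈ 1800 ly

μ = m − M = 8.700
m − M = 5 log₁₀ d − 5
log₁₀ d = (m − M)/5 + 1 = 2.7400
d = 10^2.7400 = 549.5 pc
= 1792 ly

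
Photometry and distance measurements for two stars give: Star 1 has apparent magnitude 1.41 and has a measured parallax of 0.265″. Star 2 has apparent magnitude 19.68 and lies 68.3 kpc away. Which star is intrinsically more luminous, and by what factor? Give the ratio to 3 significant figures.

Star 1: d = 1/p = 1/0.265″ = 3.774 pc
Star 1: M = m − 5 log₁₀ d + 5 = 1.41 − 5·0.5768 + 5 = 3.526
Star 2: d = 68.3 kpc = 68300 pc
Star 2: M = m − 5 log₁₀ d + 5 = 19.68 − 5·4.8344 + 5 = 0.508
ΔM = M_1 − M_2 = 3.526 − (0.508) = 3.018; smaller M is more luminous → Star 2.
L ratio = 10^(0.4 |ΔM|) = 10^1.207 = 16.12

Star 2 is more luminous, by a factor of 16.1.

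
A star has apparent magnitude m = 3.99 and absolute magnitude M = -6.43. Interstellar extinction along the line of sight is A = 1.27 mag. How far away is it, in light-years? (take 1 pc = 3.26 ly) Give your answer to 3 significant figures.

m − M = 5 log₁₀(d/10 pc) + A  ⇒  3.99 − (-6.43) − 1.27 = 5 log₁₀(d/10)
9.150 = 5 log₁₀(d/10)
log₁₀ d = (m − M − A)/5 + 1 = 2.8300
d = 10^2.8300 = 676.1 pc
= 2204 ly

d ≈ 2200 ly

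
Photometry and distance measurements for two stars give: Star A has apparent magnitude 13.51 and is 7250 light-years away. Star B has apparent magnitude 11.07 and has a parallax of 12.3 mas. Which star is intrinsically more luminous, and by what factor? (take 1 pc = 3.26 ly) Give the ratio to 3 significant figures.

Star A is more luminous, by a factor of 79.1.

Star A: d = 7250 ly / 3.26 = 2224 pc
Star A: M = m − 5 log₁₀ d + 5 = 13.51 − 5·3.3471 + 5 = 1.774
Star B: p = 12.3 mas = 0.0123″ → d = 1/p = 81.30 pc
Star B: M = m − 5 log₁₀ d + 5 = 11.07 − 5·1.9101 + 5 = 6.520
ΔM = M_A − M_B = 1.774 − (6.520) = -4.745; smaller M is more luminous → Star A.
L ratio = 10^(0.4 |ΔM|) = 10^1.898 = 79.08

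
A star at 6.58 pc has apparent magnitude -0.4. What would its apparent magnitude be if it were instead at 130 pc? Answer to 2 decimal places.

Flux ∝ 1/d², so Δm = 5 log₁₀(d₂/d₁) = 5 log₁₀(130/6.58) = 6.479
m₂ = m₁ + Δm = -0.4 + (6.479) = 6.079

m ≈ 6.08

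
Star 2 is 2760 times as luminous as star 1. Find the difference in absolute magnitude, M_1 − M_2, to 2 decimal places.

Pogson: ΔM = −2.5 log₁₀(ratio) = −2.5 log₁₀(2760) = −2.5 × 3.4409 = -8.602
Star 2 is brighter so has the smaller magnitude: M_1 − M_2 is positive.

M_1 − M_2 ≈ 8.60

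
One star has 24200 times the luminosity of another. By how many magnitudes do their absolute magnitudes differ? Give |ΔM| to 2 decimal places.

Pogson: ΔM = −2.5 log₁₀(ratio) = −2.5 log₁₀(24200) = −2.5 × 4.3838 = -10.960

|ΔM| ≈ 10.96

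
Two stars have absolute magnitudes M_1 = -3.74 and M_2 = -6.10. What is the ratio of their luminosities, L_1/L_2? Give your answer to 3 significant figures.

ΔM = M_1 − M_2 = 2.36
L_1/L_2 = 10^(−0.4 ΔM) = 10^-0.944 = 0.1138

L_1/L_2 ≈ 0.114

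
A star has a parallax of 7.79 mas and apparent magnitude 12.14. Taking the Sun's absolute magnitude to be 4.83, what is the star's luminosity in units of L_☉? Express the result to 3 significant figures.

d = 1/p = 1000/7.79 mas = 128.4 pc
M = m − 5 log₁₀ d + 5 = 12.14 − 5·2.1085 + 5 = 6.598
M − M_☉ = 6.598 − 4.83 = 1.768
L/L_☉ = 10^(−0.4 × 1.768) = 0.1963

L/L_☉ ≈ 0.196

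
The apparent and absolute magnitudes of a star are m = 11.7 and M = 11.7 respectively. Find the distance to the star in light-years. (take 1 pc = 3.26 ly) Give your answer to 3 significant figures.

Distance modulus: m − M = 11.7 − (11.7) = 0.000
m − M = 5 log₁₀ d − 5
log₁₀ d = (m − M)/5 + 1 = 1.0000
d = 10^1.0000 = 10.00 pc
= 32.60 ly

d ≈ 32.6 ly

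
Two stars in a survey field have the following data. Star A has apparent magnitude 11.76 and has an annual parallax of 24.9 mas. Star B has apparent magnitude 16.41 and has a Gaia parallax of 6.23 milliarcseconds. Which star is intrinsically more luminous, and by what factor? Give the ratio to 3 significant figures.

Star A is more luminous, by a factor of 4.54.

Star A: p = 24.9 mas = 0.0249″ → d = 1/p = 40.16 pc
Star A: M = m − 5 log₁₀ d + 5 = 11.76 − 5·1.6038 + 5 = 8.741
Star B: p = 6.23 mas = 6.23×10^-3″ → d = 1/p = 160.5 pc
Star B: M = m − 5 log₁₀ d + 5 = 16.41 − 5·2.2055 + 5 = 10.382
ΔM = M_A − M_B = 8.741 − (10.382) = -1.641; smaller M is more luminous → Star A.
L ratio = 10^(0.4 |ΔM|) = 10^0.657 = 4.535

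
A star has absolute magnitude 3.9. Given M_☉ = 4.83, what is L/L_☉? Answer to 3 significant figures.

L/L_☉ ≈ 2.36

M − M_☉ = 3.9 − 4.83 = -0.930
L/L_☉ = 10^(−0.4 (M − M_☉)) = 10^0.372 = 2.355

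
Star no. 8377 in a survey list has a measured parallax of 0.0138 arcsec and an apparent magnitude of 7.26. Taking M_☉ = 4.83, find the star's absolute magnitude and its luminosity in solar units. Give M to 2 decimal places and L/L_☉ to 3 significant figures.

d = 1/p = 1/0.0138″ = 72.46 pc
M = m − 5 log₁₀ d + 5 = 7.26 − 5·1.8601 + 5 = 2.959
M − M_☉ = 2.959 − 4.83 = -1.871
L/L_☉ = 10^(−0.4 × -1.871) = 5.601

M ≈ 2.96; L/L_☉ ≈ 5.60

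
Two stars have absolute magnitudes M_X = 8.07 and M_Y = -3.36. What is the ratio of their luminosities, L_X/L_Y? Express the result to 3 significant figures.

L_X/L_Y ≈ 2.68×10^-5

ΔM = M_X − M_Y = 11.43
L_X/L_Y = 10^(−0.4 ΔM) = 10^-4.572 = 2.679×10^-5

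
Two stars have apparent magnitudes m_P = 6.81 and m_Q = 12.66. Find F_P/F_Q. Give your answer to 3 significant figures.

F_P/F_Q ≈ 219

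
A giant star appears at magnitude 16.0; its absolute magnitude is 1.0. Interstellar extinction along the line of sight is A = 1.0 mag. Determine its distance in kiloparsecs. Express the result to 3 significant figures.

m − M = 5 log₁₀(d/10 pc) + A  ⇒  16.0 − (1.0) − 1.0 = 5 log₁₀(d/10)
14.000 = 5 log₁₀(d/10)
log₁₀ d = (m − M − A)/5 + 1 = 3.8000
d = 10^3.8000 = 6310 pc
= 6.310 kpc

d ≈ 6.31 kpc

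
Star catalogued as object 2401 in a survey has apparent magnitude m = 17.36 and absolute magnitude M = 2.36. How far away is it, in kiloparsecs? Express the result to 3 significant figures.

Distance modulus: m − M = 17.36 − (2.36) = 15.000
m − M = 5 log₁₀ d − 5
log₁₀ d = (m − M)/5 + 1 = 4.0000
d = 10^4.0000 = 10000 pc
= 10.00 kpc

d ≈ 10.0 kpc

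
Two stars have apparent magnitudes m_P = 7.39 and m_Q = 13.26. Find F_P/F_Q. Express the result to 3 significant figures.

F_P/F_Q ≈ 223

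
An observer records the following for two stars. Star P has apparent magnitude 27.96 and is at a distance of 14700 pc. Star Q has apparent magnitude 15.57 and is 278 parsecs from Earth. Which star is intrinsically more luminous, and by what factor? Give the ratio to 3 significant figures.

Star Q is more luminous, by a factor of 32.3.

Star P: M = m − 5 log₁₀ d + 5 = 27.96 − 5·4.1673 + 5 = 12.123
Star Q: M = m − 5 log₁₀ d + 5 = 15.57 − 5·2.4440 + 5 = 8.350
ΔM = M_P − M_Q = 12.123 − (8.350) = 3.774; smaller M is more luminous → Star Q.
L ratio = 10^(0.4 |ΔM|) = 10^1.509 = 32.32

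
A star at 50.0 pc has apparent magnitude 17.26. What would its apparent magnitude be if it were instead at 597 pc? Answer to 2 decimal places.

m ≈ 22.65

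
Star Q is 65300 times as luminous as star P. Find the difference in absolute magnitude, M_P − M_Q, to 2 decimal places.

M_P − M_Q ≈ 12.04

Pogson: ΔM = −2.5 log₁₀(ratio) = −2.5 log₁₀(65300) = −2.5 × 4.8149 = -12.037
Star Q is brighter so has the smaller magnitude: M_P − M_Q is positive.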